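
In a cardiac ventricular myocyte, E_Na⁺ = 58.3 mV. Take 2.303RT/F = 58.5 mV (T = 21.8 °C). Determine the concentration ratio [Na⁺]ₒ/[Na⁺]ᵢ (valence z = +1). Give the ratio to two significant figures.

9.9

log₁₀([out]/[in]) = E·z/(58.5) = 58.3 × 1 / 58.5 = 0.9966
[out]/[in] = 10^(0.9966) = 9.922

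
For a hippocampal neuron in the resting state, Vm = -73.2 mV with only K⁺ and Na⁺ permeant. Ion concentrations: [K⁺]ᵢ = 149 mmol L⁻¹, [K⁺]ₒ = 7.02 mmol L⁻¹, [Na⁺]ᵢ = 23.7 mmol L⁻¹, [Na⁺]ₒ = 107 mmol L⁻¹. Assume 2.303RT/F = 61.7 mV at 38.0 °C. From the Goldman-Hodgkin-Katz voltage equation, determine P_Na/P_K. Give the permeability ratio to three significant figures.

Let α = P_Na/P_K. GHK: Vm = 61.7·log₁₀[(Kₒ + α·Naₒ)/(Kᵢ + α·Naᵢ)].
10^(Vm/61.7) = 10^(-73.2/61.7) = 0.065105
So 0.065105·(Kᵢ + α·Naᵢ) = Kₒ + α·Naₒ → α = (0.065105·149.0 − 7.02) / (107.0 − 0.065105·23.7)
α = (9.701 − 7.02) / (107.0 − 1.543) = 2.681/105.5 = 0.02542

0.0254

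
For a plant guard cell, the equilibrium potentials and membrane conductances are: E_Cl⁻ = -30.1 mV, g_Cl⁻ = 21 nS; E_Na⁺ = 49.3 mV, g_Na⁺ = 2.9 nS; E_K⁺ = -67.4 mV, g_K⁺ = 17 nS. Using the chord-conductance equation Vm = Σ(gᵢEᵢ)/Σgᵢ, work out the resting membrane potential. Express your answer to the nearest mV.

Σ gᵢEᵢ = 21·(-30.1) + 2.9·(49.3) + 17·(-67.4) = -1634.93
Σ gᵢ = 21 + 2.9 + 17 = 40.9
Vm = -1634.93 / 40.9 = -39.97 mV

-40 mV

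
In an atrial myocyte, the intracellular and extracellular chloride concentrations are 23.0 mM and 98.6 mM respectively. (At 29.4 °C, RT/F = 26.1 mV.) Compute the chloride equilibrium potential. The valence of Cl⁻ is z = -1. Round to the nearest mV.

E = (26.1/z) · ln([Cl⁻]_out/[Cl⁻]_in) with z = -1.
For an anion, dividing by z = -1 reverses the sign.
= (26.1/-1) · ln(98.6/23.0) = -26.10 · ln(4.287)
= -26.10 · (1.4556) = -37.99 mV

-38 mV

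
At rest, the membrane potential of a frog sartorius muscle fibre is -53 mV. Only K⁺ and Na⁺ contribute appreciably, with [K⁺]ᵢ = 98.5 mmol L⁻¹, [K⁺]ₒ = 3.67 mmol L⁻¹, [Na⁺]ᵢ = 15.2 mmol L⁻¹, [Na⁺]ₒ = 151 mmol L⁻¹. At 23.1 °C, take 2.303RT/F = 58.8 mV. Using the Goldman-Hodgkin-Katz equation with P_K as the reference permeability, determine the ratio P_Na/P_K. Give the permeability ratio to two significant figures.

0.058

Let α = P_Na/P_K. GHK: Vm = 58.8·log₁₀[(Kₒ + α·Naₒ)/(Kᵢ + α·Naᵢ)].
10^(Vm/58.8) = 10^(-53.0/58.8) = 0.1255
So 0.1255·(Kᵢ + α·Naᵢ) = Kₒ + α·Naₒ → α = (0.1255·98.5 − 3.67) / (151.0 − 0.1255·15.2)
α = (12.36 − 3.67) / (151.0 − 1.908) = 8.692/149.1 = 0.0583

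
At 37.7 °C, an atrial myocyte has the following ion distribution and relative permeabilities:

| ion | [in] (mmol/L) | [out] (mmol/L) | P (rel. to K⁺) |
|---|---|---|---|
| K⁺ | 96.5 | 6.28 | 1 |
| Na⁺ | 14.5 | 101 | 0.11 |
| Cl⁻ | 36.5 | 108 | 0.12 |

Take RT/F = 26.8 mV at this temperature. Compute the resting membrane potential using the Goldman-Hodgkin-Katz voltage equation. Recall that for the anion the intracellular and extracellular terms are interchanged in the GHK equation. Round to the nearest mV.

-44 mV

Vm = 26.8 · ln[(Σ P·[cation]ₒ + Σ P·[anion]ᵢ) / (Σ P·[cation]ᵢ + Σ P·[anion]ₒ)]
Numerator = 1×6.28 + 0.11×101 + 0.12×36.5 = 21.77
Denominator = 1×96.5 + 0.11×14.5 + 0.12×108 = 111.1
Vm = 26.8 · ln(0.19603) = 26.8 × (-1.6295) = -43.67 mV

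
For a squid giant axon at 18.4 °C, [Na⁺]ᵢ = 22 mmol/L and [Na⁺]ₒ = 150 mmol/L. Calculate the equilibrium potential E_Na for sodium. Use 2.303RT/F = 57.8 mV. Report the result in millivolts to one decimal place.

E = (57.8/z) · log₁₀([Na⁺]_out/[Na⁺]_in) with z = +1.
= (57.8/1) · log₁₀(150/22) = 57.80 · log₁₀(6.818)
= 57.80 · (0.8337) = 48.19 mV

48.2 mV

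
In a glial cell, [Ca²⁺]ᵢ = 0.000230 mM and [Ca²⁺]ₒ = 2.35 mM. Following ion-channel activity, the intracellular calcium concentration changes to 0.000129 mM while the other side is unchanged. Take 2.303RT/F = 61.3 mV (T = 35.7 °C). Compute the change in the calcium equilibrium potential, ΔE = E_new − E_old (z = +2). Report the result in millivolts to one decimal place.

E_old = (61.3/2)·log₁₀(2.35/0.000230) = 122.89 mV
E_new = (61.3/2)·log₁₀(2.35/0.000129) = 130.58 mV
ΔE = 130.58 − (122.89) = 7.70 mV

7.7 mV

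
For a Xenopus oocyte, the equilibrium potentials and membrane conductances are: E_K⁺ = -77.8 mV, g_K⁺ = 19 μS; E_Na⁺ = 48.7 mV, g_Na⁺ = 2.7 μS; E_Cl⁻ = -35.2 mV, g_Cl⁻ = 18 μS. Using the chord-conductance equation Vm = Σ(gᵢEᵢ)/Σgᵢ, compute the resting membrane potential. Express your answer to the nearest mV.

Σ gᵢEᵢ = 19·(-77.8) + 2.7·(48.7) + 18·(-35.2) = -1980.31
Σ gᵢ = 19 + 2.7 + 18 = 39.7
Vm = -1980.31 / 39.7 = -49.88 mV

-50 mV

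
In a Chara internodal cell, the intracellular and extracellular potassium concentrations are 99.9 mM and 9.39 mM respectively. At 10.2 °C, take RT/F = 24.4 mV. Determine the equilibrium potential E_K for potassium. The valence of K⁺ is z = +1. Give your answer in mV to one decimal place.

-57.7 mV

E = (24.4/z) · ln([K⁺]_out/[K⁺]_in) with z = +1.
= (24.4/1) · ln(9.39/99.9) = 24.40 · ln(0.09399)
= 24.40 · (-2.3645) = -57.69 mV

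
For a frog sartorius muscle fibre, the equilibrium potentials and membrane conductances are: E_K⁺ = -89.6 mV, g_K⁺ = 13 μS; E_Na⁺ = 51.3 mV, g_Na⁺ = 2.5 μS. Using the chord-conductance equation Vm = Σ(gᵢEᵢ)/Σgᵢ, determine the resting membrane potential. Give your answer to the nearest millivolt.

Σ gᵢEᵢ = 13·(-89.6) + 2.5·(51.3) = -1036.55
Σ gᵢ = 13 + 2.5 = 15.5
Vm = -1036.55 / 15.5 = -66.87 mV

-67 mV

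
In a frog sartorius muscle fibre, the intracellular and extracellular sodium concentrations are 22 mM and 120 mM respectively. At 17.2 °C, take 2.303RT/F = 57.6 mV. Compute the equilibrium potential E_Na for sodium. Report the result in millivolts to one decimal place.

E = (57.6/z) · log₁₀([Na⁺]_out/[Na⁺]_in) with z = +1.
= (57.6/1) · log₁₀(120/22) = 57.60 · log₁₀(5.455)
= 57.60 · (0.7368) = 42.44 mV

42.4 mV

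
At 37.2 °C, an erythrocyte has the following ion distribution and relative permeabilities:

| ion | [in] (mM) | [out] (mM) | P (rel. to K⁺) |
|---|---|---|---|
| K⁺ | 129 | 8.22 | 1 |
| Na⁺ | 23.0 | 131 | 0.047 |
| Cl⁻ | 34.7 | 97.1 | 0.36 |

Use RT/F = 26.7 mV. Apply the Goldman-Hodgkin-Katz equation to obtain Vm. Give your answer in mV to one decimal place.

Vm = 26.7 · ln[(Σ P·[cation]ₒ + Σ P·[anion]ᵢ) / (Σ P·[cation]ᵢ + Σ P·[anion]ₒ)]
Numerator = 1×8.22 + 0.047×131 + 0.36×34.7 = 26.87
Denominator = 1×129 + 0.047×23.0 + 0.36×97.1 = 165
Vm = 26.7 · ln(0.16281) = 26.7 × (-1.8152) = -48.47 mV

-48.5 mV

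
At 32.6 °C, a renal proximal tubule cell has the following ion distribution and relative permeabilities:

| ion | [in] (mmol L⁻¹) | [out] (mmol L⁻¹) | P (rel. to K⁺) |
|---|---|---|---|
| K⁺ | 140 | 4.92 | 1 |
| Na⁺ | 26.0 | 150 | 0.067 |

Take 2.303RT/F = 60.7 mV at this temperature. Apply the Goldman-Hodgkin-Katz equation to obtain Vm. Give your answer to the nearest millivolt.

-59 mV

Vm = 60.7 · log₁₀[(Σ P·[cation]ₒ + Σ P·[anion]ᵢ) / (Σ P·[cation]ᵢ + Σ P·[anion]ₒ)]
Numerator = 1×4.92 + 0.067×150 = 14.97
Denominator = 1×140 + 0.067×26.0 = 141.7
Vm = 60.7 · log₁₀(0.10561) = 60.7 × (-0.9763) = -59.26 mV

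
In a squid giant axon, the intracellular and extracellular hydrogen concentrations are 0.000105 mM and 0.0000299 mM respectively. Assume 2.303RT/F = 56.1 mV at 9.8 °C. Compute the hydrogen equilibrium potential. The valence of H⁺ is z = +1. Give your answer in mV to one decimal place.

E = (56.1/z) · log₁₀([H⁺]_out/[H⁺]_in) with z = +1.
= (56.1/1) · log₁₀(0.0000299/0.000105) = 56.10 · log₁₀(0.2848)
= 56.10 · (-0.5455) = -30.60 mV

-30.6 mV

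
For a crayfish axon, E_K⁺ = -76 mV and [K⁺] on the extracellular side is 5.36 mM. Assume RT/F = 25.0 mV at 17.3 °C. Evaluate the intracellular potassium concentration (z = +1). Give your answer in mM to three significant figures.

112 mM

Nernst: E = (25.0/1) · ln([out]/[in]), so ln([out]/[in]) = -76.0 × 1 / 25.0 = -3.0400.
[out]/[in] = e^(-3.0400) = 0.04783.
[in] = 5.36 / 0.04783 = 112.1 mM.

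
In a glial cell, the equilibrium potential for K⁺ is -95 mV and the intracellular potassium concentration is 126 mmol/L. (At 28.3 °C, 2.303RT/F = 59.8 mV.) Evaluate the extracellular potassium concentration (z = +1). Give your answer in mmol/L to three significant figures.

Nernst: E = (59.8/1) · log₁₀([out]/[in]), so log₁₀([out]/[in]) = -95.0 × 1 / 59.8 = -1.5886.
[out]/[in] = 10^(-1.5886) = 0.02579.
[out] = 0.02579 × 126 = 3.249 mmol/L.

3.25 mmol/L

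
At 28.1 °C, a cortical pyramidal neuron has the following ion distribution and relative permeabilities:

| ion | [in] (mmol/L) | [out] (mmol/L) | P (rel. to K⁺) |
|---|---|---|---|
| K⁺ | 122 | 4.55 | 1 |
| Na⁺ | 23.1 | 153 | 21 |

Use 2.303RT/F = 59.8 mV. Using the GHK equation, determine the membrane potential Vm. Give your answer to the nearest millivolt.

Vm = 59.8 · log₁₀[(Σ P·[cation]ₒ + Σ P·[anion]ᵢ) / (Σ P·[cation]ᵢ + Σ P·[anion]ₒ)]
Numerator = 1×4.55 + 21×153 = 3218
Denominator = 1×122 + 21×23.1 = 607.1
Vm = 59.8 · log₁₀(5.2999) = 59.8 × (0.7243) = 43.31 mV

43 mV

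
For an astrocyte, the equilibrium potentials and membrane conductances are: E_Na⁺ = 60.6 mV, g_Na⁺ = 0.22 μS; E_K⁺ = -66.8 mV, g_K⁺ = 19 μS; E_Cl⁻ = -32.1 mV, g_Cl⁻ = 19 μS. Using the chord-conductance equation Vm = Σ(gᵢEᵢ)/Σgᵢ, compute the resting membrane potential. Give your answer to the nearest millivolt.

Σ gᵢEᵢ = 0.22·(60.6) + 19·(-66.8) + 19·(-32.1) = -1865.77
Σ gᵢ = 0.22 + 19 + 19 = 38.22
Vm = -1865.77 / 38.22 = -48.82 mV

-49 mV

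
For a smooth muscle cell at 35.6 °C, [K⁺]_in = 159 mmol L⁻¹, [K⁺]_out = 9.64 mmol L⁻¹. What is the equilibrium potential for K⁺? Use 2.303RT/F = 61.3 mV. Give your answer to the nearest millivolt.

E = (61.3/z) · log₁₀([K⁺]_out/[K⁺]_in) with z = +1.
= (61.3/1) · log₁₀(9.64/159) = 61.30 · log₁₀(0.06063)
= 61.30 · (-1.2173) = -74.62 mV

-75 mV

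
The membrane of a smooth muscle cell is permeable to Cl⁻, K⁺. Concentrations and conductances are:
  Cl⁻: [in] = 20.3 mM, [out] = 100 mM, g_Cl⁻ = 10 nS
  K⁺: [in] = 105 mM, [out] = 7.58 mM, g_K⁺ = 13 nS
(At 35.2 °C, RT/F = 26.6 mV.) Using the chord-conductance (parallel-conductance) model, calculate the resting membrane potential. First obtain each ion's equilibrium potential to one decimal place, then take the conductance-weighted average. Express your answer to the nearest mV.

E_Cl⁻ = (26.6/-1)·ln(100/20.3) = -42.4 mV
E_K⁺ = (26.6/1)·ln(7.58/105) = -69.9 mV
Vm = (Σ gᵢEᵢ)/(Σ gᵢ) = (10·-42.4 + 13·-69.9) / (10 + 13)
= -1332.70 / 23 = -57.94 mV

-58 mV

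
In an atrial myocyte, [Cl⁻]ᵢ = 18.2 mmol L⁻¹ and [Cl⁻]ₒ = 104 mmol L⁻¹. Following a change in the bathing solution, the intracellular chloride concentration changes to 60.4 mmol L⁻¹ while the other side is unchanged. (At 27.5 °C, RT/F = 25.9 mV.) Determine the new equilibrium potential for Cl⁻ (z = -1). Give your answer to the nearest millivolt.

After the shift: [Cl⁻]_out = 104, [Cl⁻]_in = 60.4 mmol L⁻¹.
E_new = (25.9/-1)·ln(104/60.4) = -25.90 · (0.5434) = -14.07 mV

-14 mV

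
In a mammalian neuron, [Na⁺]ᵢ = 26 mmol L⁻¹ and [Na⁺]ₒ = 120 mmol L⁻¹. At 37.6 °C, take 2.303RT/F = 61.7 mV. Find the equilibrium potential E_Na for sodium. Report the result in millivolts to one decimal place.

E = (61.7/z) · log₁₀([Na⁺]_out/[Na⁺]_in) with z = +1.
= (61.7/1) · log₁₀(120/26) = 61.70 · log₁₀(4.615)
= 61.70 · (0.6642) = 40.98 mV

41.0 mV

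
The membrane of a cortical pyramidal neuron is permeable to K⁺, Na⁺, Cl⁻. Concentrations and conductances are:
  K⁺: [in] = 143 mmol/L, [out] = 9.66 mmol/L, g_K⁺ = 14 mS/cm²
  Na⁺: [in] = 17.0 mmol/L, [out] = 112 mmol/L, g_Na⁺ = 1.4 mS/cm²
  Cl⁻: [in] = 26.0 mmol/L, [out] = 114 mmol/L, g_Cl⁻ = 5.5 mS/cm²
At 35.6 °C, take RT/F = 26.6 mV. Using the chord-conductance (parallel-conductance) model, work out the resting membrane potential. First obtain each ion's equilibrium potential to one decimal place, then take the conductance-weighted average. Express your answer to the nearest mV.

E_K⁺ = (26.6/1)·ln(9.66/143) = -71.7 mV
E_Na⁺ = (26.6/1)·ln(112/17.0) = 50.1 mV
E_Cl⁻ = (26.6/-1)·ln(114/26.0) = -39.3 mV
Vm = (Σ gᵢEᵢ)/(Σ gᵢ) = (14·-71.7 + 1.4·50.1 + 5.5·-39.3) / (14 + 1.4 + 5.5)
= -1149.81 / 20.9 = -55.01 mV

-55 mV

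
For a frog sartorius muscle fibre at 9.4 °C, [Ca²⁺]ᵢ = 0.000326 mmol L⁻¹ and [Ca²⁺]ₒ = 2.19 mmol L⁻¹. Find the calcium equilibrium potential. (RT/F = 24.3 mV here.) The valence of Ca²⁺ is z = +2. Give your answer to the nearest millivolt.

E = (24.3/z) · ln([Ca²⁺]_out/[Ca²⁺]_in) with z = +2.
= (24.3/2) · ln(2.19/0.000326) = 12.15 · ln(6718)
= 12.15 · (8.8125) = 107.07 mV

107 mV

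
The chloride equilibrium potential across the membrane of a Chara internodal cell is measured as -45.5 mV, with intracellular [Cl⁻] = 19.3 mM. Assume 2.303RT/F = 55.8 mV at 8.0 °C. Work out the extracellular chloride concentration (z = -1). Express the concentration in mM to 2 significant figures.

130 mM

Nernst: E = (55.8/-1) · log₁₀([out]/[in]), so log₁₀([out]/[in]) = -45.5 × -1 / 55.8 = 0.8154.
[out]/[in] = 10^(0.8154) = 6.538.
[out] = 6.538 × 19.3 = 126.2 mM.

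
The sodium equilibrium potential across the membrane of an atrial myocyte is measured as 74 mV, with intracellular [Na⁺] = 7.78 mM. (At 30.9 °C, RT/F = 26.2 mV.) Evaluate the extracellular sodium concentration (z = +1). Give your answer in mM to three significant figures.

131 mM

Nernst: E = (26.2/1) · ln([out]/[in]), so ln([out]/[in]) = 74.0 × 1 / 26.2 = 2.8244.
[out]/[in] = e^(2.8244) = 16.85.
[out] = 16.85 × 7.78 = 131.1 mM.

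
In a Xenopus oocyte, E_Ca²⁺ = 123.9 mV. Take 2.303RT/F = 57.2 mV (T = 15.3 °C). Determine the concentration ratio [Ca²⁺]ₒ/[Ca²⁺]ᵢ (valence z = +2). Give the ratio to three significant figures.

21500

log₁₀([out]/[in]) = E·z/(57.2) = 123.9 × 2 / 57.2 = 4.3322
[out]/[in] = 10^(4.3322) = 2.149e+04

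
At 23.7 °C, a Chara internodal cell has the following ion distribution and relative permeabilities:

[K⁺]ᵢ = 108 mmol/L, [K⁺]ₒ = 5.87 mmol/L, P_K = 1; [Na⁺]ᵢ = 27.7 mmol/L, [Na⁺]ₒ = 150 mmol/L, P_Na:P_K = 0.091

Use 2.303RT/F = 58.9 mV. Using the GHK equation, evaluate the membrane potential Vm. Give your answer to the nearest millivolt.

-44 mV

Vm = 58.9 · log₁₀[(Σ P·[cation]ₒ + Σ P·[anion]ᵢ) / (Σ P·[cation]ᵢ + Σ P·[anion]ₒ)]
Numerator = 1×5.87 + 0.091×150 = 19.52
Denominator = 1×108 + 0.091×27.7 = 110.5
Vm = 58.9 · log₁₀(0.17662) = 58.9 × (-0.7530) = -44.35 mV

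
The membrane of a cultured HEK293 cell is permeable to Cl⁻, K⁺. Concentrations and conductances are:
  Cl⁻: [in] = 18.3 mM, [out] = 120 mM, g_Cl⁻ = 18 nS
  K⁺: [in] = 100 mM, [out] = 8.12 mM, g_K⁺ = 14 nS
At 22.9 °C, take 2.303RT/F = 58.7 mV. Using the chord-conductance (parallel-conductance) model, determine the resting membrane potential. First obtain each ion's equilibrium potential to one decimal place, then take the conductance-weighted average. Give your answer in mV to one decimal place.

-54.9 mV

E_Cl⁻ = (58.7/-1)·log₁₀(120/18.3) = -47.9 mV
E_K⁺ = (58.7/1)·log₁₀(8.12/100) = -64.0 mV
Vm = (Σ gᵢEᵢ)/(Σ gᵢ) = (18·-47.9 + 14·-64.0) / (18 + 14)
= -1758.20 / 32 = -54.94 mV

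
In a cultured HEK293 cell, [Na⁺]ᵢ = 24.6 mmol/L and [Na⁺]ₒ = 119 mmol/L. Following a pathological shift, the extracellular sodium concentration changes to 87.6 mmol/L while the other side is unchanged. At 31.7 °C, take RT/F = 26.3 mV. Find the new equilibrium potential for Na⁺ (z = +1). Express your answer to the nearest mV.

33 mV

After the shift: [Na⁺]_out = 87.6, [Na⁺]_in = 24.6 mmol/L.
E_new = (26.3/1)·ln(87.6/24.6) = 26.30 · (1.2700) = 33.40 mV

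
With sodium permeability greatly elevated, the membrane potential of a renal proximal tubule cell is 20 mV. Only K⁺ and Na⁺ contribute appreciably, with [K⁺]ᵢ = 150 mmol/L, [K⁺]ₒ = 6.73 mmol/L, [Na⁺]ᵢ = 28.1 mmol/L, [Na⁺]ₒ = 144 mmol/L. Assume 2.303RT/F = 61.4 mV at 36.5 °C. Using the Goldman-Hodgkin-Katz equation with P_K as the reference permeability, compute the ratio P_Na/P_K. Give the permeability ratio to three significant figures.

Let α = P_Na/P_K. GHK: Vm = 61.4·log₁₀[(Kₒ + α·Naₒ)/(Kᵢ + α·Naᵢ)].
10^(Vm/61.4) = 10^(20.0/61.4) = 2.1171
So 2.1171·(Kᵢ + α·Naᵢ) = Kₒ + α·Naₒ → α = (2.1171·150.0 − 6.73) / (144.0 − 2.1171·28.1)
α = (317.6 − 6.73) / (144.0 − 59.49) = 310.8/84.51 = 3.678

3.68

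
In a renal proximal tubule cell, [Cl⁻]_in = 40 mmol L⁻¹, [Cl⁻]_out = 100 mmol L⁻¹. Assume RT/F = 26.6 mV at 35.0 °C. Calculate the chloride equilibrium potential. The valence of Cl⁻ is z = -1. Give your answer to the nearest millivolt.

-24 mV

E = (26.6/z) · ln([Cl⁻]_out/[Cl⁻]_in) with z = -1.
For an anion, dividing by z = -1 reverses the sign.
= (26.6/-1) · ln(100/40) = -26.60 · ln(2.5)
= -26.60 · (0.9163) = -24.37 mV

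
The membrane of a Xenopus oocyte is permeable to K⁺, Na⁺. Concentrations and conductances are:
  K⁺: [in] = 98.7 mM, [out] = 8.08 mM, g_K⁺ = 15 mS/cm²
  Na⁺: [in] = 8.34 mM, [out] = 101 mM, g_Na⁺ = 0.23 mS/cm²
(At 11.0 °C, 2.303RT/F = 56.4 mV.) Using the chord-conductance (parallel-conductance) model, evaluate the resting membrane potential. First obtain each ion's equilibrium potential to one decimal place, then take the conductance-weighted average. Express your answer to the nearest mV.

E_K⁺ = (56.4/1)·log₁₀(8.08/98.7) = -61.3 mV
E_Na⁺ = (56.4/1)·log₁₀(101/8.34) = 61.1 mV
Vm = (Σ gᵢEᵢ)/(Σ gᵢ) = (15·-61.3 + 0.23·61.1) / (15 + 0.23)
= -905.45 / 15.23 = -59.45 mV

-59 mV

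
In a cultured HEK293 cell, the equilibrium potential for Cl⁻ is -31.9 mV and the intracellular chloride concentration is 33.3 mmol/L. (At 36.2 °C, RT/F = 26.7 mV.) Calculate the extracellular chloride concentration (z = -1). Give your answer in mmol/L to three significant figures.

110 mmol/L

Nernst: E = (26.7/-1) · ln([out]/[in]), so ln([out]/[in]) = -31.9 × -1 / 26.7 = 1.1948.
[out]/[in] = e^(1.1948) = 3.303.
[out] = 3.303 × 33.3 = 110 mmol/L.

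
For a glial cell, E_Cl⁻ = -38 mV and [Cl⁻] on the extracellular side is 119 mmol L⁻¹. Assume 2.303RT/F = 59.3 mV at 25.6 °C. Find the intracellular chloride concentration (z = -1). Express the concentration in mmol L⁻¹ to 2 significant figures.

Nernst: E = (59.3/-1) · log₁₀([out]/[in]), so log₁₀([out]/[in]) = -38.0 × -1 / 59.3 = 0.6408.
[out]/[in] = 10^(0.6408) = 4.373.
[in] = 119 / 4.373 = 27.21 mmol L⁻¹.

27 mmol L⁻¹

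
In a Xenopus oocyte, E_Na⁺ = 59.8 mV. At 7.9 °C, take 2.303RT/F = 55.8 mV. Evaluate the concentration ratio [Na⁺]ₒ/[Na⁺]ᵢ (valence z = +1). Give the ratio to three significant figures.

11.8

log₁₀([out]/[in]) = E·z/(55.8) = 59.8 × 1 / 55.8 = 1.0717
[out]/[in] = 10^(1.0717) = 11.79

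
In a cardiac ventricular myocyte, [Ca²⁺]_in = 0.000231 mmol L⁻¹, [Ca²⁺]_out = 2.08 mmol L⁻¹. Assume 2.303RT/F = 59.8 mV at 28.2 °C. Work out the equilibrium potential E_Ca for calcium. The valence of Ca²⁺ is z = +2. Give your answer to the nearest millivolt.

118 mV

E = (59.8/z) · log₁₀([Ca²⁺]_out/[Ca²⁺]_in) with z = +2.
= (59.8/2) · log₁₀(2.08/0.000231) = 29.90 · log₁₀(9004)
= 29.90 · (3.9545) = 118.24 mV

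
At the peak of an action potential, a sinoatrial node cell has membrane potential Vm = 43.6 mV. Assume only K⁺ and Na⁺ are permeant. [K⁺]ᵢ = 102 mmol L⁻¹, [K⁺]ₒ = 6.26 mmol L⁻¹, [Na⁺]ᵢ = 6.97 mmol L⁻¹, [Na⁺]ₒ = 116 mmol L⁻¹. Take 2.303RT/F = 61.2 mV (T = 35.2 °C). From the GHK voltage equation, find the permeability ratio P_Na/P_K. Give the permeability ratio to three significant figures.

6.49

Let α = P_Na/P_K. GHK: Vm = 61.2·log₁₀[(Kₒ + α·Naₒ)/(Kᵢ + α·Naᵢ)].
10^(Vm/61.2) = 10^(43.6/61.2) = 5.1573
So 5.1573·(Kᵢ + α·Naᵢ) = Kₒ + α·Naₒ → α = (5.1573·102.0 − 6.26) / (116.0 − 5.1573·6.97)
α = (526 − 6.26) / (116.0 − 35.95) = 519.8/80.05 = 6.493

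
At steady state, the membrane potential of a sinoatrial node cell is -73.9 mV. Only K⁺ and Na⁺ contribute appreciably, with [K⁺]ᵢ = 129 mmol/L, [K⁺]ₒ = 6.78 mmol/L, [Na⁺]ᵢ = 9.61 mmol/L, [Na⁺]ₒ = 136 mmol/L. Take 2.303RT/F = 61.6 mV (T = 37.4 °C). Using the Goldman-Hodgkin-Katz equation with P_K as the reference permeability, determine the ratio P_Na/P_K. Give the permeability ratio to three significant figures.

0.0101

Let α = P_Na/P_K. GHK: Vm = 61.6·log₁₀[(Kₒ + α·Naₒ)/(Kᵢ + α·Naᵢ)].
10^(Vm/61.6) = 10^(-73.9/61.6) = 0.063143
So 0.063143·(Kᵢ + α·Naᵢ) = Kₒ + α·Naₒ → α = (0.063143·129.0 − 6.78) / (136.0 − 0.063143·9.61)
α = (8.145 − 6.78) / (136.0 − 0.6068) = 1.365/135.4 = 0.01008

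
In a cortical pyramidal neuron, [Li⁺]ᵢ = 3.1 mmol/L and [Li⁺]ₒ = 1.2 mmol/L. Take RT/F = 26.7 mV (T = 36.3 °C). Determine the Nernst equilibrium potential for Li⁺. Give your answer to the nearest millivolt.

-25 mV

E = (26.7/z) · ln([Li⁺]_out/[Li⁺]_in) with z = +1.
= (26.7/1) · ln(1.2/3.1) = 26.70 · ln(0.3871)
= 26.70 · (-0.9491) = -25.34 mV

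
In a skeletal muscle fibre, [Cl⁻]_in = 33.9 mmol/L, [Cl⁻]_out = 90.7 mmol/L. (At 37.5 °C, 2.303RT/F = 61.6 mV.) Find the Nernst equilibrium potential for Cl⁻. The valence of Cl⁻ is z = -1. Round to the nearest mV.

-26 mV

E = (61.6/z) · log₁₀([Cl⁻]_out/[Cl⁻]_in) with z = -1.
For an anion, dividing by z = -1 reverses the sign.
= (61.6/-1) · log₁₀(90.7/33.9) = -61.60 · log₁₀(2.676)
= -61.60 · (0.4274) = -26.33 mV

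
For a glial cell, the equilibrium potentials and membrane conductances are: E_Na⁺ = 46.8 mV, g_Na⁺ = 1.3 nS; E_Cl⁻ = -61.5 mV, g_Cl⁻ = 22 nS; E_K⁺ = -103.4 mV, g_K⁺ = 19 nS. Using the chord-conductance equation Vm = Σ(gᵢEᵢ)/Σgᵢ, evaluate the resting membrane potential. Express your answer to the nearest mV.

Σ gᵢEᵢ = 1.3·(46.8) + 22·(-61.5) + 19·(-103.4) = -3256.76
Σ gᵢ = 1.3 + 22 + 19 = 42.3
Vm = -3256.76 / 42.3 = -76.99 mV

-77 mV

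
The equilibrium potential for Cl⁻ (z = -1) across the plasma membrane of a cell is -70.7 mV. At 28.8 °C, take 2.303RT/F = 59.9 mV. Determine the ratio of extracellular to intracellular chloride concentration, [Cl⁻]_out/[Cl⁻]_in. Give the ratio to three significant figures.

log₁₀([out]/[in]) = E·z/(59.9) = -70.7 × -1 / 59.9 = 1.1803
[out]/[in] = 10^(1.1803) = 15.15

15.1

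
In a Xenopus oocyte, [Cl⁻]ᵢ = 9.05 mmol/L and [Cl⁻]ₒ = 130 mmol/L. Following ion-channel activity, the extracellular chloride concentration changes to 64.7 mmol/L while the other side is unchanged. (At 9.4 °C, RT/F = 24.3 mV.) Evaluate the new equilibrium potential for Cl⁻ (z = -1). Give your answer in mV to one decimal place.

-47.8 mV

After the shift: [Cl⁻]_out = 64.7, [Cl⁻]_in = 9.05 mmol/L.
E_new = (24.3/-1)·ln(64.7/9.05) = -24.30 · (1.9670) = -47.80 mV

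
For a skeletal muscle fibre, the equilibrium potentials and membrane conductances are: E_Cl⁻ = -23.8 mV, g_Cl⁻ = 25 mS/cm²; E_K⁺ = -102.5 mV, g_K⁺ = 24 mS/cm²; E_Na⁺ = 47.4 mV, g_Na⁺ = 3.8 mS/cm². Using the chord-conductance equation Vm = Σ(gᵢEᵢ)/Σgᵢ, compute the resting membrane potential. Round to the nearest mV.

-54 mV

Σ gᵢEᵢ = 25·(-23.8) + 24·(-102.5) + 3.8·(47.4) = -2874.88
Σ gᵢ = 25 + 24 + 3.8 = 52.8
Vm = -2874.88 / 52.8 = -54.45 mV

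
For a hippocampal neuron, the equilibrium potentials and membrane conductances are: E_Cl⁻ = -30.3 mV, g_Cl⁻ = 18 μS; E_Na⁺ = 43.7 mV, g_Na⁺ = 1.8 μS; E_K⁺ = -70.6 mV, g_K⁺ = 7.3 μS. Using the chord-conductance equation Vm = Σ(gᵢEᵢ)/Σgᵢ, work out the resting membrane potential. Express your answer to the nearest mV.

Σ gᵢEᵢ = 18·(-30.3) + 1.8·(43.7) + 7.3·(-70.6) = -982.12
Σ gᵢ = 18 + 1.8 + 7.3 = 27.1
Vm = -982.12 / 27.1 = -36.24 mV

-36 mV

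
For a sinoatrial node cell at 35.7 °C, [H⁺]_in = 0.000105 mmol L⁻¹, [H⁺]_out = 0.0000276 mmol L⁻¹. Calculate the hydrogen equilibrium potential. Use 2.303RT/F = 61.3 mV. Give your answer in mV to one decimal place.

-35.6 mV

E = (61.3/z) · log₁₀([H⁺]_out/[H⁺]_in) with z = +1.
= (61.3/1) · log₁₀(0.0000276/0.000105) = 61.30 · log₁₀(0.2629)
= 61.30 · (-0.5803) = -35.57 mV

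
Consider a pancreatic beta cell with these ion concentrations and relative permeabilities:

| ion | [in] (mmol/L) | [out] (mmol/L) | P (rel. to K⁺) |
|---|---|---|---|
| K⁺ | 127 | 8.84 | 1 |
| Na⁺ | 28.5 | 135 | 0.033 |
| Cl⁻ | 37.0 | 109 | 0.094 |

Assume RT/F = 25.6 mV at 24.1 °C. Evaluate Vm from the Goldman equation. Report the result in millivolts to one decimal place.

-54.0 mV

Vm = 25.6 · ln[(Σ P·[cation]ₒ + Σ P·[anion]ᵢ) / (Σ P·[cation]ᵢ + Σ P·[anion]ₒ)]
Numerator = 1×8.84 + 0.033×135 + 0.094×37.0 = 16.77
Denominator = 1×127 + 0.033×28.5 + 0.094×109 = 138.2
Vm = 25.6 · ln(0.12138) = 25.6 × (-2.1088) = -53.99 mV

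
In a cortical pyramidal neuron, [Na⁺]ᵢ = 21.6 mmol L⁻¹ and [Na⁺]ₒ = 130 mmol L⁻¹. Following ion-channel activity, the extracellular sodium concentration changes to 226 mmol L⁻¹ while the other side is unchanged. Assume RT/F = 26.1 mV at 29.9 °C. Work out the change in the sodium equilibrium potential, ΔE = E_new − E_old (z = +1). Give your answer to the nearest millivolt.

E_old = (26.1/1)·ln(130/21.6) = 46.85 mV
E_new = (26.1/1)·ln(226/21.6) = 61.28 mV
ΔE = 61.28 − (46.85) = 14.43 mV

14 mV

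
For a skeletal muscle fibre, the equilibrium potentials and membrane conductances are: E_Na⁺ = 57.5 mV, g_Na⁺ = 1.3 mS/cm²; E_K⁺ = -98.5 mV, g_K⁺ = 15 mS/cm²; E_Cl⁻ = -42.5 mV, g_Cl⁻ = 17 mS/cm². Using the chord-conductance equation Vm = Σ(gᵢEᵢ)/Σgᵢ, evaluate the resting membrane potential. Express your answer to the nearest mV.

Σ gᵢEᵢ = 1.3·(57.5) + 15·(-98.5) + 17·(-42.5) = -2125.25
Σ gᵢ = 1.3 + 15 + 17 = 33.3
Vm = -2125.25 / 33.3 = -63.82 mV

-64 mV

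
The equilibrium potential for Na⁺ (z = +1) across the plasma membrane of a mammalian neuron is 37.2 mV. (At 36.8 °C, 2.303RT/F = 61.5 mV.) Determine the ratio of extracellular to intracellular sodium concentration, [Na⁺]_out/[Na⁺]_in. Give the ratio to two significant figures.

log₁₀([out]/[in]) = E·z/(61.5) = 37.2 × 1 / 61.5 = 0.6049
[out]/[in] = 10^(0.6049) = 4.026

4.0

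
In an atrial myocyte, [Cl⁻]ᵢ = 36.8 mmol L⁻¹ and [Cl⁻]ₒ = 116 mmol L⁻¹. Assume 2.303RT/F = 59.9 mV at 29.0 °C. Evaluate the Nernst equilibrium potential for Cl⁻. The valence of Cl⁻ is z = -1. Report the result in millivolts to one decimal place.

E = (59.9/z) · log₁₀([Cl⁻]_out/[Cl⁻]_in) with z = -1.
For an anion, dividing by z = -1 reverses the sign.
= (59.9/-1) · log₁₀(116/36.8) = -59.90 · log₁₀(3.152)
= -59.90 · (0.4986) = -29.87 mV

-29.9 mV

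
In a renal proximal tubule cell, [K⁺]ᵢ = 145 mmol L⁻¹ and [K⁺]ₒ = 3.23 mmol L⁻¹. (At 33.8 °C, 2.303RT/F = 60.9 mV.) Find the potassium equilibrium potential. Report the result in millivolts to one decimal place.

-100.6 mV

E = (60.9/z) · log₁₀([K⁺]_out/[K⁺]_in) with z = +1.
= (60.9/1) · log₁₀(3.23/145) = 60.90 · log₁₀(0.02228)
= 60.90 · (-1.6522) = -100.62 mV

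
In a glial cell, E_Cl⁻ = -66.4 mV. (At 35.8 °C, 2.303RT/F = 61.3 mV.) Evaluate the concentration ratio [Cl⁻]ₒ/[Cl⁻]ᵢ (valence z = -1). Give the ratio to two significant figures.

log₁₀([out]/[in]) = E·z/(61.3) = -66.4 × -1 / 61.3 = 1.0832
[out]/[in] = 10^(1.0832) = 12.11

12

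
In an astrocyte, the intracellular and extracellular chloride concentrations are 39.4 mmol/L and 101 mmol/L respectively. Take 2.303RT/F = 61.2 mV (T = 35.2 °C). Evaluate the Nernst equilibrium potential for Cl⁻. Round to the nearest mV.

E = (61.2/z) · log₁₀([Cl⁻]_out/[Cl⁻]_in) with z = -1.
For an anion, dividing by z = -1 reverses the sign.
= (61.2/-1) · log₁₀(101/39.4) = -61.20 · log₁₀(2.563)
= -61.20 · (0.4088) = -25.02 mV

-25 mV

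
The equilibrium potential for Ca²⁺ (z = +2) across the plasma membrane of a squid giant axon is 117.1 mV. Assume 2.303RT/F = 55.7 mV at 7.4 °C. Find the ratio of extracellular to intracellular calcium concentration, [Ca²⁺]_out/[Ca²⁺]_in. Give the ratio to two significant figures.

16000

log₁₀([out]/[in]) = E·z/(55.7) = 117.1 × 2 / 55.7 = 4.2047
[out]/[in] = 10^(4.2047) = 1.602e+04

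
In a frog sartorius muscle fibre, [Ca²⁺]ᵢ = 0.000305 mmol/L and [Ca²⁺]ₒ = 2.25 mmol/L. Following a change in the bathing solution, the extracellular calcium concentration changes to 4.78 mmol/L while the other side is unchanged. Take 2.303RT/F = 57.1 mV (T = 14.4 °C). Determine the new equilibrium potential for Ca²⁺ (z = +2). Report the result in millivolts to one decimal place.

After the shift: [Ca²⁺]_out = 4.78, [Ca²⁺]_in = 0.000305 mmol/L.
E_new = (57.1/2)·log₁₀(4.78/0.000305) = 28.55 · (4.1951) = 119.77 mV

119.8 mV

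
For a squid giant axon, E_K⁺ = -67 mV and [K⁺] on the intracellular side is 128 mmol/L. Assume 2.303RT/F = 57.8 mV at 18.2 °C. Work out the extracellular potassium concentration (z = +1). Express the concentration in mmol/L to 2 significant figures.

Nernst: E = (57.8/1) · log₁₀([out]/[in]), so log₁₀([out]/[in]) = -67.0 × 1 / 57.8 = -1.1592.
[out]/[in] = 10^(-1.1592) = 0.06932.
[out] = 0.06932 × 128 = 8.872 mmol/L.

8.9 mmol/L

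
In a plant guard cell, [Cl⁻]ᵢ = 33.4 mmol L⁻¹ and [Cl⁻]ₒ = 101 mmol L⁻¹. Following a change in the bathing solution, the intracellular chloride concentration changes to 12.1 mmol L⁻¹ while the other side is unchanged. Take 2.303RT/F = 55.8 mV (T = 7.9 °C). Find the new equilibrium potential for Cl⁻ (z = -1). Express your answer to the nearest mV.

After the shift: [Cl⁻]_out = 101, [Cl⁻]_in = 12.1 mmol L⁻¹.
E_new = (55.8/-1)·log₁₀(101/12.1) = -55.80 · (0.9215) = -51.42 mV

-51 mV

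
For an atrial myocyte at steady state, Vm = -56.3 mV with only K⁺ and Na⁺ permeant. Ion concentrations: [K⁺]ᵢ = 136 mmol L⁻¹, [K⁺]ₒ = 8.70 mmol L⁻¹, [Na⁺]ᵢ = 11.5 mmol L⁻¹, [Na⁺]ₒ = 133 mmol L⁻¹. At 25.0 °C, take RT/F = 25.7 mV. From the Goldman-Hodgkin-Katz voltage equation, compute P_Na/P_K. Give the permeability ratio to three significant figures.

0.0494

Let α = P_Na/P_K. GHK: Vm = 25.7·ln[(Kₒ + α·Naₒ)/(Kᵢ + α·Naᵢ)].
e^(Vm/25.7) = e^(-56.3/25.7) = 0.11184
So 0.11184·(Kᵢ + α·Naᵢ) = Kₒ + α·Naₒ → α = (0.11184·136.0 − 8.7) / (133.0 − 0.11184·11.5)
α = (15.21 − 8.7) / (133.0 − 1.286) = 6.511/131.7 = 0.04943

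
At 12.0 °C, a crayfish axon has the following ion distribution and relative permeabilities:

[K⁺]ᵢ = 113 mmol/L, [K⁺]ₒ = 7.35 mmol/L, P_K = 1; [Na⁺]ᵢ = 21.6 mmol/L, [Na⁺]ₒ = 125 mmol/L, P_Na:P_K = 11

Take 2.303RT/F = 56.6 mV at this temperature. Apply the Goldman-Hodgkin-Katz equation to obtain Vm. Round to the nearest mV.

Vm = 56.6 · log₁₀[(Σ P·[cation]ₒ + Σ P·[anion]ᵢ) / (Σ P·[cation]ᵢ + Σ P·[anion]ₒ)]
Numerator = 1×7.35 + 11×125 = 1382
Denominator = 1×113 + 11×21.6 = 350.6
Vm = 56.6 · log₁₀(3.9428) = 56.6 × (0.5958) = 33.72 mV

34 mV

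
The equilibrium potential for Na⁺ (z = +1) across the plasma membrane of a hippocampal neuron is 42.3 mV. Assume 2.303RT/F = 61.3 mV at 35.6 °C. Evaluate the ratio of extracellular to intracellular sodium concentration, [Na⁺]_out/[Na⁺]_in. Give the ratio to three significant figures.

log₁₀([out]/[in]) = E·z/(61.3) = 42.3 × 1 / 61.3 = 0.6900
[out]/[in] = 10^(0.6900) = 4.898

4.90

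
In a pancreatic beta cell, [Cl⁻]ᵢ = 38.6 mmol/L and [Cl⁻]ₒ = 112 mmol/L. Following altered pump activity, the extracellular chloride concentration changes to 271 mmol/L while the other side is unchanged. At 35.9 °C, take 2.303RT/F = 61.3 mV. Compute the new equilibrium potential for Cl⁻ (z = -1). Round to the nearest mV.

After the shift: [Cl⁻]_out = 271, [Cl⁻]_in = 38.6 mmol/L.
E_new = (61.3/-1)·log₁₀(271/38.6) = -61.30 · (0.8464) = -51.88 mV

-52 mV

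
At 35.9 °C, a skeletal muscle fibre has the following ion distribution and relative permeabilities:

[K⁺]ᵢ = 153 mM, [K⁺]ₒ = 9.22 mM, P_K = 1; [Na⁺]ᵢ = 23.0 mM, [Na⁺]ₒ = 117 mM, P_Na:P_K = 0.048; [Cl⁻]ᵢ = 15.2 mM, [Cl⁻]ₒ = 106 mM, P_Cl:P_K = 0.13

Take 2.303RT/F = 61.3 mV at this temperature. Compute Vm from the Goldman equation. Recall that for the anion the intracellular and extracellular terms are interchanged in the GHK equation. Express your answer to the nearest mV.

Vm = 61.3 · log₁₀[(Σ P·[cation]ₒ + Σ P·[anion]ᵢ) / (Σ P·[cation]ᵢ + Σ P·[anion]ₒ)]
Numerator = 1×9.22 + 0.048×117 + 0.13×15.2 = 16.81
Denominator = 1×153 + 0.048×23.0 + 0.13×106 = 167.9
Vm = 61.3 · log₁₀(0.10014) = 61.3 × (-0.9994) = -61.26 mV

-61 mV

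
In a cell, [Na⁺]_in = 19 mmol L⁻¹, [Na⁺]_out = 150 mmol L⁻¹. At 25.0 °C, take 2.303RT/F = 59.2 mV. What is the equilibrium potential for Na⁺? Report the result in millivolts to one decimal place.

53.1 mV

E = (59.2/z) · log₁₀([Na⁺]_out/[Na⁺]_in) with z = +1.
= (59.2/1) · log₁₀(150/19) = 59.20 · log₁₀(7.895)
= 59.20 · (0.8973) = 53.12 mV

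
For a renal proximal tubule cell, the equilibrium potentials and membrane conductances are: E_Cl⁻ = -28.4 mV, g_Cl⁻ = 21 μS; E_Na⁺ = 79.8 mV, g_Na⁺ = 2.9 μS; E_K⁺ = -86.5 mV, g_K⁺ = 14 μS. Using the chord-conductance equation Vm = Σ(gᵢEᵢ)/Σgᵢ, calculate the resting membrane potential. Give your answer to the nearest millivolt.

Σ gᵢEᵢ = 21·(-28.4) + 2.9·(79.8) + 14·(-86.5) = -1575.98
Σ gᵢ = 21 + 2.9 + 14 = 37.9
Vm = -1575.98 / 37.9 = -41.58 mV

-42 mV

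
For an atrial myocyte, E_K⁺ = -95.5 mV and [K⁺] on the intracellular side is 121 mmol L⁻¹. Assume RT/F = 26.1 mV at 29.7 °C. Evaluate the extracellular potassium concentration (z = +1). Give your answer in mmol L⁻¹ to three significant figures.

Nernst: E = (26.1/1) · ln([out]/[in]), so ln([out]/[in]) = -95.5 × 1 / 26.1 = -3.6590.
[out]/[in] = e^(-3.6590) = 0.02576.
[out] = 0.02576 × 121 = 3.117 mmol L⁻¹.

3.12 mmol L⁻¹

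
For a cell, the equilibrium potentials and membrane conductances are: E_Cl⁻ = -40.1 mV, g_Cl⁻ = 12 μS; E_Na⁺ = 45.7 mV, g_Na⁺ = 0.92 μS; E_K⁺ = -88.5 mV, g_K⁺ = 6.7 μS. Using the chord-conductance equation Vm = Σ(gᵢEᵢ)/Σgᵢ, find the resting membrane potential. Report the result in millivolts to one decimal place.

-52.6 mV

Σ gᵢEᵢ = 12·(-40.1) + 0.92·(45.7) + 6.7·(-88.5) = -1032.11
Σ gᵢ = 12 + 0.92 + 6.7 = 19.62
Vm = -1032.11 / 19.62 = -52.60 mV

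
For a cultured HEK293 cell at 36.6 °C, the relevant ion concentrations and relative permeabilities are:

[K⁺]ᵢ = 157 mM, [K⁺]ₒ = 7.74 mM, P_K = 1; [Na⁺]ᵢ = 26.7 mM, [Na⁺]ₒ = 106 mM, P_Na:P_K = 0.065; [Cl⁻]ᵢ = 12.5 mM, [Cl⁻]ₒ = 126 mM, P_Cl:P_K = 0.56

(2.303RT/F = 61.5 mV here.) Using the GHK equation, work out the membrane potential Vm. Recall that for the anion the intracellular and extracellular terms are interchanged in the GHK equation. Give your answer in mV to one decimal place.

-63.1 mV

Vm = 61.5 · log₁₀[(Σ P·[cation]ₒ + Σ P·[anion]ᵢ) / (Σ P·[cation]ᵢ + Σ P·[anion]ₒ)]
Numerator = 1×7.74 + 0.065×106 + 0.56×12.5 = 21.63
Denominator = 1×157 + 0.065×26.7 + 0.56×126 = 229.3
Vm = 61.5 · log₁₀(0.094332) = 61.5 × (-1.0253) = -63.06 mV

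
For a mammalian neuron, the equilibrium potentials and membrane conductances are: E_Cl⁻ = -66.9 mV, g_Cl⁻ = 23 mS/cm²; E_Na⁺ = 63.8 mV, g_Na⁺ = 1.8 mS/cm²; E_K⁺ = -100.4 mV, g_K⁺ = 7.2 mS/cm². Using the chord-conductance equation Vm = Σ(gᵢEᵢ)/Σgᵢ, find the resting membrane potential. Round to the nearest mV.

Σ gᵢEᵢ = 23·(-66.9) + 1.8·(63.8) + 7.2·(-100.4) = -2146.74
Σ gᵢ = 23 + 1.8 + 7.2 = 32
Vm = -2146.74 / 32 = -67.09 mV

-67 mV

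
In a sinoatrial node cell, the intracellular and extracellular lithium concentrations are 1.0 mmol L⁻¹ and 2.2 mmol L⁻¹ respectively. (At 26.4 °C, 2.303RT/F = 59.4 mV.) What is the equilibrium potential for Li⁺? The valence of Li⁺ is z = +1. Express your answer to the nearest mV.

20 mV

E = (59.4/z) · log₁₀([Li⁺]_out/[Li⁺]_in) with z = +1.
= (59.4/1) · log₁₀(2.2/1.0) = 59.40 · log₁₀(2.2)
= 59.40 · (0.3424) = 20.34 mV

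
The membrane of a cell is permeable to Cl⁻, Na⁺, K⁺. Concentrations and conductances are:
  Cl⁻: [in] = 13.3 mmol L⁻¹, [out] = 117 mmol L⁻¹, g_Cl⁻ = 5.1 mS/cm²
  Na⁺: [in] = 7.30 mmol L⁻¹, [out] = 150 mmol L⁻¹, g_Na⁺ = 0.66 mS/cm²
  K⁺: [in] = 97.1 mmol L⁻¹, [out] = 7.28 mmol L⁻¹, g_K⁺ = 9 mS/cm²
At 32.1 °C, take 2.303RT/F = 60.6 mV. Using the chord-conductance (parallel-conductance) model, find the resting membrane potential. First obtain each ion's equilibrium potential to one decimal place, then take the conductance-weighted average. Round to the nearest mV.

E_Cl⁻ = (60.6/-1)·log₁₀(117/13.3) = -57.2 mV
E_Na⁺ = (60.6/1)·log₁₀(150/7.30) = 79.6 mV
E_K⁺ = (60.6/1)·log₁₀(7.28/97.1) = -68.2 mV
Vm = (Σ gᵢEᵢ)/(Σ gᵢ) = (5.1·-57.2 + 0.66·79.6 + 9·-68.2) / (5.1 + 0.66 + 9)
= -852.98 / 14.76 = -57.79 mV

-58 mV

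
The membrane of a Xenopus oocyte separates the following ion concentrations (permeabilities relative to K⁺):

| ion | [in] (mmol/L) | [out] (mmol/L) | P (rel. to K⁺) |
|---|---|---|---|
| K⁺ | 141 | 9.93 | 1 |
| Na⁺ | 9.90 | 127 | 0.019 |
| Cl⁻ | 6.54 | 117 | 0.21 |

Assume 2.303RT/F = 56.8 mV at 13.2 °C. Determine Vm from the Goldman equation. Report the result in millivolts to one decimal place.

Vm = 56.8 · log₁₀[(Σ P·[cation]ₒ + Σ P·[anion]ᵢ) / (Σ P·[cation]ᵢ + Σ P·[anion]ₒ)]
Numerator = 1×9.93 + 0.019×127 + 0.21×6.54 = 13.72
Denominator = 1×141 + 0.019×9.90 + 0.21×117 = 165.8
Vm = 56.8 · log₁₀(0.08275) = 56.8 × (-1.0822) = -61.47 mV

-61.5 mV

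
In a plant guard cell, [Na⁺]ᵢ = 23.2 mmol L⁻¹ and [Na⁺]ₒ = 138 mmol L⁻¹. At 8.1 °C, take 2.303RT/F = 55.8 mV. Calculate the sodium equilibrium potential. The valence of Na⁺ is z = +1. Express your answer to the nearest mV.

43 mV

E = (55.8/z) · log₁₀([Na⁺]_out/[Na⁺]_in) with z = +1.
= (55.8/1) · log₁₀(138/23.2) = 55.80 · log₁₀(5.948)
= 55.80 · (0.7744) = 43.21 mV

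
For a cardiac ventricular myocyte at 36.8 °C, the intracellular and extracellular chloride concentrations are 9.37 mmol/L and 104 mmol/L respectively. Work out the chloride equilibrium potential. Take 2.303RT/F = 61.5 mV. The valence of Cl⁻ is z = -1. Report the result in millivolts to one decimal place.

E = (61.5/z) · log₁₀([Cl⁻]_out/[Cl⁻]_in) with z = -1.
For an anion, dividing by z = -1 reverses the sign.
= (61.5/-1) · log₁₀(104/9.37) = -61.50 · log₁₀(11.1)
= -61.50 · (1.0453) = -64.29 mV

-64.3 mV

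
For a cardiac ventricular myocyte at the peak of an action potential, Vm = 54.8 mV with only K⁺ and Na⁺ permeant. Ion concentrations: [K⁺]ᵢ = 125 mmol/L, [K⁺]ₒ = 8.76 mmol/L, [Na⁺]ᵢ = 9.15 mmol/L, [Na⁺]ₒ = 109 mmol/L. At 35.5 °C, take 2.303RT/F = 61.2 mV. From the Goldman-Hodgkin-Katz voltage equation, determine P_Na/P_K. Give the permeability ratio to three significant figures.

26.3

Let α = P_Na/P_K. GHK: Vm = 61.2·log₁₀[(Kₒ + α·Naₒ)/(Kᵢ + α·Naᵢ)].
10^(Vm/61.2) = 10^(54.8/61.2) = 7.86
So 7.86·(Kᵢ + α·Naᵢ) = Kₒ + α·Naₒ → α = (7.86·125.0 − 8.76) / (109.0 − 7.86·9.15)
α = (982.5 − 8.76) / (109.0 − 71.92) = 973.7/37.08 = 26.26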